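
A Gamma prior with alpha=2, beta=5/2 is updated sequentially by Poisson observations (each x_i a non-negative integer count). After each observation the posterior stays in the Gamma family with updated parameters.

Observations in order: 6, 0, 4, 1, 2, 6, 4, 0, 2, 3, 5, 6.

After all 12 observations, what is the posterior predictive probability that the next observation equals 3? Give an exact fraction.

obs 1: x=6 → posterior Gamma(8, 7/2)
obs 2: x=0 → posterior Gamma(8, 9/2)
obs 3: x=4 → posterior Gamma(12, 11/2)
obs 4: x=1 → posterior Gamma(13, 13/2)
obs 5: x=2 → posterior Gamma(15, 15/2)
obs 6: x=6 → posterior Gamma(21, 17/2)
obs 7: x=4 → posterior Gamma(25, 19/2)
obs 8: x=0 → posterior Gamma(25, 21/2)
obs 9: x=2 → posterior Gamma(27, 23/2)
obs 10: x=3 → posterior Gamma(30, 25/2)
obs 11: x=5 → posterior Gamma(35, 27/2)
obs 12: x=6 → posterior Gamma(41, 29/2)

89692938635484696729532468049566080425268070003335808639382632712/416787349596085853594397793593920583748646209303727133530079150721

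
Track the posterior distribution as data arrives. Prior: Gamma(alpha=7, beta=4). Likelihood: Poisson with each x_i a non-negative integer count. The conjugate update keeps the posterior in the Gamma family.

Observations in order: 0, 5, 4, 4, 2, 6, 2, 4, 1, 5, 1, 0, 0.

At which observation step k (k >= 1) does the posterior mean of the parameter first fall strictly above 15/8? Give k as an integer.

obs 1: x=0 → posterior Gamma(7, 5)
obs 2: x=5 → posterior Gamma(12, 6)
obs 3: x=4 → posterior Gamma(16, 7)
obs 4: x=4 → posterior Gamma(20, 8)
obs 5: x=2 → posterior Gamma(22, 9)
obs 6: x=6 → posterior Gamma(28, 10)
obs 7: x=2 → posterior Gamma(30, 11)
obs 8: x=4 → posterior Gamma(34, 12)
obs 9: x=1 → posterior Gamma(35, 13)
obs 10: x=5 → posterior Gamma(40, 14)
obs 11: x=1 → posterior Gamma(41, 15)
obs 12: x=0 → posterior Gamma(41, 16)
obs 13: x=0 → posterior Gamma(41, 17)

k = 2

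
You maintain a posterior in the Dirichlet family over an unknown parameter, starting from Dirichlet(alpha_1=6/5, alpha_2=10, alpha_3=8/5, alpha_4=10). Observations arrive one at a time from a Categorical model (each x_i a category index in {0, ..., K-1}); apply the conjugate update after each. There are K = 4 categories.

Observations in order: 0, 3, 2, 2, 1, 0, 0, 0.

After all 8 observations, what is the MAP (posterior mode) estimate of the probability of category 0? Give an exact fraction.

obs 1: x=0 → posterior Dirichlet(11/5, 10, 8/5, 10)
obs 2: x=3 → posterior Dirichlet(11/5, 10, 8/5, 11)
obs 3: x=2 → posterior Dirichlet(11/5, 10, 13/5, 11)
obs 4: x=2 → posterior Dirichlet(11/5, 10, 18/5, 11)
obs 5: x=1 → posterior Dirichlet(11/5, 11, 18/5, 11)
obs 6: x=0 → posterior Dirichlet(16/5, 11, 18/5, 11)
obs 7: x=0 → posterior Dirichlet(21/5, 11, 18/5, 11)
obs 8: x=0 → posterior Dirichlet(26/5, 11, 18/5, 11)

21/134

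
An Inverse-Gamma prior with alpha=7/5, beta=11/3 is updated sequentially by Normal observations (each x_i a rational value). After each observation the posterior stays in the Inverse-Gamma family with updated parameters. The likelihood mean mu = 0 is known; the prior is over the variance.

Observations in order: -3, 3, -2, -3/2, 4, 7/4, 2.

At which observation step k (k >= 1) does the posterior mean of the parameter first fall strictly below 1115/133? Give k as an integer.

k = 3

obs 1: x=-3 → posterior Inverse-Gamma(19/10, 49/6)
obs 2: x=3 → posterior Inverse-Gamma(12/5, 38/3)
obs 3: x=-2 → posterior Inverse-Gamma(29/10, 44/3)
obs 4: x=-3/2 → posterior Inverse-Gamma(17/5, 379/24)
obs 5: x=4 → posterior Inverse-Gamma(39/10, 571/24)
obs 6: x=7/4 → posterior Inverse-Gamma(22/5, 2431/96)
obs 7: x=2 → posterior Inverse-Gamma(49/10, 2623/96)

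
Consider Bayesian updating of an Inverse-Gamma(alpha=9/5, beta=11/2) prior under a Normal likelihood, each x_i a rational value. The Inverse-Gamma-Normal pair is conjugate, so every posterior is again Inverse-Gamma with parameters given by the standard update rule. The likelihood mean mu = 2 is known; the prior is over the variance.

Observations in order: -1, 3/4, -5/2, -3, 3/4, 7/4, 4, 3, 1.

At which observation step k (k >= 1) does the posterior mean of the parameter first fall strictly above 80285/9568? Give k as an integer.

obs 1: x=-1 → posterior Inverse-Gamma(23/10, 10)
obs 2: x=3/4 → posterior Inverse-Gamma(14/5, 345/32)
obs 3: x=-5/2 → posterior Inverse-Gamma(33/10, 669/32)
obs 4: x=-3 → posterior Inverse-Gamma(19/5, 1069/32)
obs 5: x=3/4 → posterior Inverse-Gamma(43/10, 547/16)
obs 6: x=7/4 → posterior Inverse-Gamma(24/5, 1095/32)
obs 7: x=4 → posterior Inverse-Gamma(53/10, 1159/32)
obs 8: x=3 → posterior Inverse-Gamma(29/5, 1175/32)
obs 9: x=1 → posterior Inverse-Gamma(63/10, 1191/32)

k = 3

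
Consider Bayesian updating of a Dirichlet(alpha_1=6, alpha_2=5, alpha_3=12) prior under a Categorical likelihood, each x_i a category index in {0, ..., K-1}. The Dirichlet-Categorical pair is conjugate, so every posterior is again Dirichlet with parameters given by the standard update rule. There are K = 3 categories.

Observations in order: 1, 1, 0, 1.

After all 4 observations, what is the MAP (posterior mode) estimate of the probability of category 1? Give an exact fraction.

7/24

obs 1: x=1 → posterior Dirichlet(6, 6, 12)
obs 2: x=1 → posterior Dirichlet(6, 7, 12)
obs 3: x=0 → posterior Dirichlet(7, 7, 12)
obs 4: x=1 → posterior Dirichlet(7, 8, 12)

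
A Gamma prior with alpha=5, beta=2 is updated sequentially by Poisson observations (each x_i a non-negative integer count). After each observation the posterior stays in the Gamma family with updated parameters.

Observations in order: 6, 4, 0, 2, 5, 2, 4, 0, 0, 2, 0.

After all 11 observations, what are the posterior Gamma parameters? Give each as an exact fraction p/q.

obs 1: x=6 → posterior Gamma(11, 3)
obs 2: x=4 → posterior Gamma(15, 4)
obs 3: x=0 → posterior Gamma(15, 5)
obs 4: x=2 → posterior Gamma(17, 6)
obs 5: x=5 → posterior Gamma(22, 7)
obs 6: x=2 → posterior Gamma(24, 8)
obs 7: x=4 → posterior Gamma(28, 9)
obs 8: x=0 → posterior Gamma(28, 10)
obs 9: x=0 → posterior Gamma(28, 11)
obs 10: x=2 → posterior Gamma(30, 12)
obs 11: x=0 → posterior Gamma(30, 13)

alpha=30, beta=13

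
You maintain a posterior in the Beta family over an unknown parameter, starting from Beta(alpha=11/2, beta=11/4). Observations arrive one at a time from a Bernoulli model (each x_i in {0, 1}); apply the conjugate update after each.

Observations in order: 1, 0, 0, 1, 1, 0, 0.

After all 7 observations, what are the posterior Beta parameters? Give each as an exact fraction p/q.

obs 1: x=1 → posterior Beta(13/2, 11/4)
obs 2: x=0 → posterior Beta(13/2, 15/4)
obs 3: x=0 → posterior Beta(13/2, 19/4)
obs 4: x=1 → posterior Beta(15/2, 19/4)
obs 5: x=1 → posterior Beta(17/2, 19/4)
obs 6: x=0 → posterior Beta(17/2, 23/4)
obs 7: x=0 → posterior Beta(17/2, 27/4)

alpha=17/2, beta=27/4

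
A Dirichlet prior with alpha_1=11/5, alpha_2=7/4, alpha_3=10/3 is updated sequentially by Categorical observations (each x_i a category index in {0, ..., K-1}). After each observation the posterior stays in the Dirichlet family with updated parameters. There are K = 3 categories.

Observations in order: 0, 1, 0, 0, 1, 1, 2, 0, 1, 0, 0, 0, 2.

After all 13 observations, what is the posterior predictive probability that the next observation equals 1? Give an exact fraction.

obs 1: x=0 → posterior Dirichlet(16/5, 7/4, 10/3)
obs 2: x=1 → posterior Dirichlet(16/5, 11/4, 10/3)
obs 3: x=0 → posterior Dirichlet(21/5, 11/4, 10/3)
obs 4: x=0 → posterior Dirichlet(26/5, 11/4, 10/3)
obs 5: x=1 → posterior Dirichlet(26/5, 15/4, 10/3)
obs 6: x=1 → posterior Dirichlet(26/5, 19/4, 10/3)
obs 7: x=2 → posterior Dirichlet(26/5, 19/4, 13/3)
obs 8: x=0 → posterior Dirichlet(31/5, 19/4, 13/3)
obs 9: x=1 → posterior Dirichlet(31/5, 23/4, 13/3)
obs 10: x=0 → posterior Dirichlet(36/5, 23/4, 13/3)
obs 11: x=0 → posterior Dirichlet(41/5, 23/4, 13/3)
obs 12: x=0 → posterior Dirichlet(46/5, 23/4, 13/3)
obs 13: x=2 → posterior Dirichlet(46/5, 23/4, 16/3)

345/1217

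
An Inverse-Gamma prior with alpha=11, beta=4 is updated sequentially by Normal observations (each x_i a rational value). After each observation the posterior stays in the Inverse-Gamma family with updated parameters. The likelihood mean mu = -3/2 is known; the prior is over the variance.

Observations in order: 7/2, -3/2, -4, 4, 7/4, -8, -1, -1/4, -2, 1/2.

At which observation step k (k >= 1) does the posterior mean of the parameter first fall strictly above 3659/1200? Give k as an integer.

obs 1: x=7/2 → posterior Inverse-Gamma(23/2, 33/2)
obs 2: x=-3/2 → posterior Inverse-Gamma(12, 33/2)
obs 3: x=-4 → posterior Inverse-Gamma(25/2, 157/8)
obs 4: x=4 → posterior Inverse-Gamma(13, 139/4)
obs 5: x=7/4 → posterior Inverse-Gamma(27/2, 1281/32)
obs 6: x=-8 → posterior Inverse-Gamma(14, 1957/32)
obs 7: x=-1 → posterior Inverse-Gamma(29/2, 1961/32)
obs 8: x=-1/4 → posterior Inverse-Gamma(15, 993/16)
obs 9: x=-2 → posterior Inverse-Gamma(31/2, 995/16)
obs 10: x=1/2 → posterior Inverse-Gamma(16, 1027/16)

k = 5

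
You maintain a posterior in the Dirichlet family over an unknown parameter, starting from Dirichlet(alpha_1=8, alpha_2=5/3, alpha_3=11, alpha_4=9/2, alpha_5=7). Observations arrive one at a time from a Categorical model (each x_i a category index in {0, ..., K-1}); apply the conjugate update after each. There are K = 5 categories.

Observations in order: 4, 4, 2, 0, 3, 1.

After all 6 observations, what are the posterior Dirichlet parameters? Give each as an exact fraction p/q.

obs 1: x=4 → posterior Dirichlet(8, 5/3, 11, 9/2, 8)
obs 2: x=4 → posterior Dirichlet(8, 5/3, 11, 9/2, 9)
obs 3: x=2 → posterior Dirichlet(8, 5/3, 12, 9/2, 9)
obs 4: x=0 → posterior Dirichlet(9, 5/3, 12, 9/2, 9)
obs 5: x=3 → posterior Dirichlet(9, 5/3, 12, 11/2, 9)
obs 6: x=1 → posterior Dirichlet(9, 8/3, 12, 11/2, 9)

alpha_1=9, alpha_2=8/3, alpha_3=12, alpha_4=11/2, alpha_5=9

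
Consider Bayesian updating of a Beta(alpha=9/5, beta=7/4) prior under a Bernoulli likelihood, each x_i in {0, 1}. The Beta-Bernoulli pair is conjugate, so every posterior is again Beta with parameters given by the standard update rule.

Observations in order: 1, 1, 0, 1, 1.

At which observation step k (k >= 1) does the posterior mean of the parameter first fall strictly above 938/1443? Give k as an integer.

obs 1: x=1 → posterior Beta(14/5, 7/4)
obs 2: x=1 → posterior Beta(19/5, 7/4)
obs 3: x=0 → posterior Beta(19/5, 11/4)
obs 4: x=1 → posterior Beta(24/5, 11/4)
obs 5: x=1 → posterior Beta(29/5, 11/4)

k = 2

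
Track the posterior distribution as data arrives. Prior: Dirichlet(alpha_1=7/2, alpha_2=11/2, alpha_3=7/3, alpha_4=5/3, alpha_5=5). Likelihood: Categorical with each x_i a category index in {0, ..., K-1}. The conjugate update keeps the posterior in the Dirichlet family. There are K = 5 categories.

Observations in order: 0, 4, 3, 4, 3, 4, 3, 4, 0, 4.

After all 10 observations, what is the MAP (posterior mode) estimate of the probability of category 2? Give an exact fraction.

obs 1: x=0 → posterior Dirichlet(9/2, 11/2, 7/3, 5/3, 5)
obs 2: x=4 → posterior Dirichlet(9/2, 11/2, 7/3, 5/3, 6)
obs 3: x=3 → posterior Dirichlet(9/2, 11/2, 7/3, 8/3, 6)
obs 4: x=4 → posterior Dirichlet(9/2, 11/2, 7/3, 8/3, 7)
obs 5: x=3 → posterior Dirichlet(9/2, 11/2, 7/3, 11/3, 7)
obs 6: x=4 → posterior Dirichlet(9/2, 11/2, 7/3, 11/3, 8)
obs 7: x=3 → posterior Dirichlet(9/2, 11/2, 7/3, 14/3, 8)
obs 8: x=4 → posterior Dirichlet(9/2, 11/2, 7/3, 14/3, 9)
obs 9: x=0 → posterior Dirichlet(11/2, 11/2, 7/3, 14/3, 9)
obs 10: x=4 → posterior Dirichlet(11/2, 11/2, 7/3, 14/3, 10)

4/69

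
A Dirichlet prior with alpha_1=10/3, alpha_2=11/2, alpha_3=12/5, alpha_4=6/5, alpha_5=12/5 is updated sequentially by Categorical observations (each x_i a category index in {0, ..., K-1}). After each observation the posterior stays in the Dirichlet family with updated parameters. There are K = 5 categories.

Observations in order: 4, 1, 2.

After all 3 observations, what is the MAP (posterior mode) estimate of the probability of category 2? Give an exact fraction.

obs 1: x=4 → posterior Dirichlet(10/3, 11/2, 12/5, 6/5, 17/5)
obs 2: x=1 → posterior Dirichlet(10/3, 13/2, 12/5, 6/5, 17/5)
obs 3: x=2 → posterior Dirichlet(10/3, 13/2, 17/5, 6/5, 17/5)

72/385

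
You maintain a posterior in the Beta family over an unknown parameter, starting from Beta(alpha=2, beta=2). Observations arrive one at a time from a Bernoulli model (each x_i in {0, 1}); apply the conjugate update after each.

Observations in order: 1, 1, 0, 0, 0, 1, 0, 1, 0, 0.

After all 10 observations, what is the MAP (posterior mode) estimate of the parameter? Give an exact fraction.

obs 1: x=1 → posterior Beta(3, 2)
obs 2: x=1 → posterior Beta(4, 2)
obs 3: x=0 → posterior Beta(4, 3)
obs 4: x=0 → posterior Beta(4, 4)
obs 5: x=0 → posterior Beta(4, 5)
obs 6: x=1 → posterior Beta(5, 5)
obs 7: x=0 → posterior Beta(5, 6)
obs 8: x=1 → posterior Beta(6, 6)
obs 9: x=0 → posterior Beta(6, 7)
obs 10: x=0 → posterior Beta(6, 8)

5/12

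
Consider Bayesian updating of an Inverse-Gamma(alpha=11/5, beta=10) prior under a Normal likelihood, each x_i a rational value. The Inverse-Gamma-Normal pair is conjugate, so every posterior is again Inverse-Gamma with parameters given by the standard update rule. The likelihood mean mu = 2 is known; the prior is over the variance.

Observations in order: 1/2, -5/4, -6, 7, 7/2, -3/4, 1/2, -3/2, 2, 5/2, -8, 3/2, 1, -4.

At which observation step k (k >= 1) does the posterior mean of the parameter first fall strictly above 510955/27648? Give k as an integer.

k = 4

obs 1: x=1/2 → posterior Inverse-Gamma(27/10, 89/8)
obs 2: x=-5/4 → posterior Inverse-Gamma(16/5, 525/32)
obs 3: x=-6 → posterior Inverse-Gamma(37/10, 1549/32)
obs 4: x=7 → posterior Inverse-Gamma(21/5, 1949/32)
obs 5: x=7/2 → posterior Inverse-Gamma(47/10, 1985/32)
obs 6: x=-3/4 → posterior Inverse-Gamma(26/5, 1053/16)
obs 7: x=1/2 → posterior Inverse-Gamma(57/10, 1071/16)
obs 8: x=-3/2 → posterior Inverse-Gamma(31/5, 1169/16)
obs 9: x=2 → posterior Inverse-Gamma(67/10, 1169/16)
obs 10: x=5/2 → posterior Inverse-Gamma(36/5, 1171/16)
obs 11: x=-8 → posterior Inverse-Gamma(77/10, 1971/16)
obs 12: x=3/2 → posterior Inverse-Gamma(41/5, 1973/16)
obs 13: x=1 → posterior Inverse-Gamma(87/10, 1981/16)
obs 14: x=-4 → posterior Inverse-Gamma(46/5, 2269/16)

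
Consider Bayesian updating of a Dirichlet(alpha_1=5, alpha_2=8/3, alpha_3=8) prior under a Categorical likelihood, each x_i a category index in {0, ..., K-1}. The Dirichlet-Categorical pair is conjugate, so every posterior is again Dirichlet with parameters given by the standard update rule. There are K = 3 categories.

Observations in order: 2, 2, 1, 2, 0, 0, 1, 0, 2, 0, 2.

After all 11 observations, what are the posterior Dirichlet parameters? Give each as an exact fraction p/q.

alpha_1=9, alpha_2=14/3, alpha_3=13

obs 1: x=2 → posterior Dirichlet(5, 8/3, 9)
obs 2: x=2 → posterior Dirichlet(5, 8/3, 10)
obs 3: x=1 → posterior Dirichlet(5, 11/3, 10)
obs 4: x=2 → posterior Dirichlet(5, 11/3, 11)
obs 5: x=0 → posterior Dirichlet(6, 11/3, 11)
obs 6: x=0 → posterior Dirichlet(7, 11/3, 11)
obs 7: x=1 → posterior Dirichlet(7, 14/3, 11)
obs 8: x=0 → posterior Dirichlet(8, 14/3, 11)
obs 9: x=2 → posterior Dirichlet(8, 14/3, 12)
obs 10: x=0 → posterior Dirichlet(9, 14/3, 12)
obs 11: x=2 → posterior Dirichlet(9, 14/3, 13)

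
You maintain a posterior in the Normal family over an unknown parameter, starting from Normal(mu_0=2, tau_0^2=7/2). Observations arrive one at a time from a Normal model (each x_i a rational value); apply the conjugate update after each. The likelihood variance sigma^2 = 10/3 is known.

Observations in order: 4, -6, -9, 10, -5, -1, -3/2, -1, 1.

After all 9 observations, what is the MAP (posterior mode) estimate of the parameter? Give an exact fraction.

obs 1: x=4 → posterior Normal(124/41, 70/41)
obs 2: x=-6 → posterior Normal(-1/31, 35/31)
obs 3: x=-9 → posterior Normal(-191/83, 70/83)
obs 4: x=10 → posterior Normal(19/104, 35/52)
obs 5: x=-5 → posterior Normal(-86/125, 14/25)
obs 6: x=-1 → posterior Normal(-107/146, 35/73)
obs 7: x=-3/2 → posterior Normal(-277/334, 70/167)
obs 8: x=-1 → posterior Normal(-319/376, 35/94)
obs 9: x=1 → posterior Normal(-277/418, 70/209)

-277/418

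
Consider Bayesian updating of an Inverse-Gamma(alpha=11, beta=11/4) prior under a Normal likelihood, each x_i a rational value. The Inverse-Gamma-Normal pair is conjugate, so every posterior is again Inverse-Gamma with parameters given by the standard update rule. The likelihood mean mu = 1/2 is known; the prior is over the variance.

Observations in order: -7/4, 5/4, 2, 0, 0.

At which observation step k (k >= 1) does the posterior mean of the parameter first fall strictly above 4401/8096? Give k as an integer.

obs 1: x=-7/4 → posterior Inverse-Gamma(23/2, 169/32)
obs 2: x=5/4 → posterior Inverse-Gamma(12, 89/16)
obs 3: x=2 → posterior Inverse-Gamma(25/2, 107/16)
obs 4: x=0 → posterior Inverse-Gamma(13, 109/16)
obs 5: x=0 → posterior Inverse-Gamma(27/2, 111/16)

k = 3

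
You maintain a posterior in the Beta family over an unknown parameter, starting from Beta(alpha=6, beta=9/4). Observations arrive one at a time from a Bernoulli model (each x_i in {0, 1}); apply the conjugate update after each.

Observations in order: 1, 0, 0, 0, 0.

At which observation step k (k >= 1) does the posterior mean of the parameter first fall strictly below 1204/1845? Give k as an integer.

obs 1: x=1 → posterior Beta(7, 9/4)
obs 2: x=0 → posterior Beta(7, 13/4)
obs 3: x=0 → posterior Beta(7, 17/4)
obs 4: x=0 → posterior Beta(7, 21/4)
obs 5: x=0 → posterior Beta(7, 25/4)

k = 3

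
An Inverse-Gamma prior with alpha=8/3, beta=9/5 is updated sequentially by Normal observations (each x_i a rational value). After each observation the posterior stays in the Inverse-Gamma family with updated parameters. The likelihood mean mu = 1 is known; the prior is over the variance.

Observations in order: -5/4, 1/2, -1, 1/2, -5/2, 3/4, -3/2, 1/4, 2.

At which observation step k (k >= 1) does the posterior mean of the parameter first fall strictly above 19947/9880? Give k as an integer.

obs 1: x=-5/4 → posterior Inverse-Gamma(19/6, 693/160)
obs 2: x=1/2 → posterior Inverse-Gamma(11/3, 713/160)
obs 3: x=-1 → posterior Inverse-Gamma(25/6, 1033/160)
obs 4: x=1/2 → posterior Inverse-Gamma(14/3, 1053/160)
obs 5: x=-5/2 → posterior Inverse-Gamma(31/6, 2033/160)
obs 6: x=3/4 → posterior Inverse-Gamma(17/3, 1019/80)
obs 7: x=-3/2 → posterior Inverse-Gamma(37/6, 1269/80)
obs 8: x=1/4 → posterior Inverse-Gamma(20/3, 2583/160)
obs 9: x=2 → posterior Inverse-Gamma(43/6, 2663/160)

k = 3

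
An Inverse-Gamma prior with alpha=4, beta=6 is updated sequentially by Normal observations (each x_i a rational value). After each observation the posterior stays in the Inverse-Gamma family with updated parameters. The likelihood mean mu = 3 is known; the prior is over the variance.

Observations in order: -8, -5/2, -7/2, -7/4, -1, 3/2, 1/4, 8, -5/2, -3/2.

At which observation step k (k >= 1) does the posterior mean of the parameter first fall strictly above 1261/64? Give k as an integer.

k = 2

obs 1: x=-8 → posterior Inverse-Gamma(9/2, 133/2)
obs 2: x=-5/2 → posterior Inverse-Gamma(5, 653/8)
obs 3: x=-7/2 → posterior Inverse-Gamma(11/2, 411/4)
obs 4: x=-7/4 → posterior Inverse-Gamma(6, 3649/32)
obs 5: x=-1 → posterior Inverse-Gamma(13/2, 3905/32)
obs 6: x=3/2 → posterior Inverse-Gamma(7, 3941/32)
obs 7: x=1/4 → posterior Inverse-Gamma(15/2, 2031/16)
obs 8: x=8 → posterior Inverse-Gamma(8, 2231/16)
obs 9: x=-5/2 → posterior Inverse-Gamma(17/2, 2473/16)
obs 10: x=-3/2 → posterior Inverse-Gamma(9, 2635/16)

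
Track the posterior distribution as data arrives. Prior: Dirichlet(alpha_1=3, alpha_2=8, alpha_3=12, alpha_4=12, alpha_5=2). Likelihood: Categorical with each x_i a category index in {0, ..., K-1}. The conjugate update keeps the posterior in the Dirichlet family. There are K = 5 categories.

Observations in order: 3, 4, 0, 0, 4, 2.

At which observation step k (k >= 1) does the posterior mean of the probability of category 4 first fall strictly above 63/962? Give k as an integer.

k = 2

obs 1: x=3 → posterior Dirichlet(3, 8, 12, 13, 2)
obs 2: x=4 → posterior Dirichlet(3, 8, 12, 13, 3)
obs 3: x=0 → posterior Dirichlet(4, 8, 12, 13, 3)
obs 4: x=0 → posterior Dirichlet(5, 8, 12, 13, 3)
obs 5: x=4 → posterior Dirichlet(5, 8, 12, 13, 4)
obs 6: x=2 → posterior Dirichlet(5, 8, 13, 13, 4)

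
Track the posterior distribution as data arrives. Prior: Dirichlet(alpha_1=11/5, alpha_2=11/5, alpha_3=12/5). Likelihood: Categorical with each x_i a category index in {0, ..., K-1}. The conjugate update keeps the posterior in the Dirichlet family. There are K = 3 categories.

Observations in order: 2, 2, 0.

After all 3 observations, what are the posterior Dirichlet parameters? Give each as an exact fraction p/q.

obs 1: x=2 → posterior Dirichlet(11/5, 11/5, 17/5)
obs 2: x=2 → posterior Dirichlet(11/5, 11/5, 22/5)
obs 3: x=0 → posterior Dirichlet(16/5, 11/5, 22/5)

alpha_1=16/5, alpha_2=11/5, alpha_3=22/5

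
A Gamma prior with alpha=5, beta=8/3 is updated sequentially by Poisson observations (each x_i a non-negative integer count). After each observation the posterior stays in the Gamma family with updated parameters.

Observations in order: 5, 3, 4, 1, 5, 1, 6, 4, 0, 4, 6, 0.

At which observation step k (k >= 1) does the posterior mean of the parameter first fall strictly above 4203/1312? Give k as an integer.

obs 1: x=5 → posterior Gamma(10, 11/3)
obs 2: x=3 → posterior Gamma(13, 14/3)
obs 3: x=4 → posterior Gamma(17, 17/3)
obs 4: x=1 → posterior Gamma(18, 20/3)
obs 5: x=5 → posterior Gamma(23, 23/3)
obs 6: x=1 → posterior Gamma(24, 26/3)
obs 7: x=6 → posterior Gamma(30, 29/3)
obs 8: x=4 → posterior Gamma(34, 32/3)
obs 9: x=0 → posterior Gamma(34, 35/3)
obs 10: x=4 → posterior Gamma(38, 38/3)
obs 11: x=6 → posterior Gamma(44, 41/3)
obs 12: x=0 → posterior Gamma(44, 44/3)

k = 11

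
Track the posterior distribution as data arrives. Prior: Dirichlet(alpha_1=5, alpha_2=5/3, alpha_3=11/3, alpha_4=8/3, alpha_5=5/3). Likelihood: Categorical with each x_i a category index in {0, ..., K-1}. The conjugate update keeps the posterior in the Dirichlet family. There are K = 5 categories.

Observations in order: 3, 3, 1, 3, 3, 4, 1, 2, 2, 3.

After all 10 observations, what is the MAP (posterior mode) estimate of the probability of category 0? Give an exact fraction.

obs 1: x=3 → posterior Dirichlet(5, 5/3, 11/3, 11/3, 5/3)
obs 2: x=3 → posterior Dirichlet(5, 5/3, 11/3, 14/3, 5/3)
obs 3: x=1 → posterior Dirichlet(5, 8/3, 11/3, 14/3, 5/3)
obs 4: x=3 → posterior Dirichlet(5, 8/3, 11/3, 17/3, 5/3)
obs 5: x=3 → posterior Dirichlet(5, 8/3, 11/3, 20/3, 5/3)
obs 6: x=4 → posterior Dirichlet(5, 8/3, 11/3, 20/3, 8/3)
obs 7: x=1 → posterior Dirichlet(5, 11/3, 11/3, 20/3, 8/3)
obs 8: x=2 → posterior Dirichlet(5, 11/3, 14/3, 20/3, 8/3)
obs 9: x=2 → posterior Dirichlet(5, 11/3, 17/3, 20/3, 8/3)
obs 10: x=3 → posterior Dirichlet(5, 11/3, 17/3, 23/3, 8/3)

12/59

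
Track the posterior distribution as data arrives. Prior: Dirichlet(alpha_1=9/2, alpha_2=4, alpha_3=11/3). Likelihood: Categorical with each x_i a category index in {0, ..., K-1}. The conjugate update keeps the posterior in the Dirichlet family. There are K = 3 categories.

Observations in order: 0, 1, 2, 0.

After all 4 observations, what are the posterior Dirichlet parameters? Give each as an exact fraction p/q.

obs 1: x=0 → posterior Dirichlet(11/2, 4, 11/3)
obs 2: x=1 → posterior Dirichlet(11/2, 5, 11/3)
obs 3: x=2 → posterior Dirichlet(11/2, 5, 14/3)
obs 4: x=0 → posterior Dirichlet(13/2, 5, 14/3)

alpha_1=13/2, alpha_2=5, alpha_3=14/3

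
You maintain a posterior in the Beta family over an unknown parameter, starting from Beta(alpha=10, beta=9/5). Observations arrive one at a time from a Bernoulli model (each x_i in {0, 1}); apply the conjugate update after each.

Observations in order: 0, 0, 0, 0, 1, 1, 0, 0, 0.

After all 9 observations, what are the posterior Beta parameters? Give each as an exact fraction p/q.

alpha=12, beta=44/5

obs 1: x=0 → posterior Beta(10, 14/5)
obs 2: x=0 → posterior Beta(10, 19/5)
obs 3: x=0 → posterior Beta(10, 24/5)
obs 4: x=0 → posterior Beta(10, 29/5)
obs 5: x=1 → posterior Beta(11, 29/5)
obs 6: x=1 → posterior Beta(12, 29/5)
obs 7: x=0 → posterior Beta(12, 34/5)
obs 8: x=0 → posterior Beta(12, 39/5)
obs 9: x=0 → posterior Beta(12, 44/5)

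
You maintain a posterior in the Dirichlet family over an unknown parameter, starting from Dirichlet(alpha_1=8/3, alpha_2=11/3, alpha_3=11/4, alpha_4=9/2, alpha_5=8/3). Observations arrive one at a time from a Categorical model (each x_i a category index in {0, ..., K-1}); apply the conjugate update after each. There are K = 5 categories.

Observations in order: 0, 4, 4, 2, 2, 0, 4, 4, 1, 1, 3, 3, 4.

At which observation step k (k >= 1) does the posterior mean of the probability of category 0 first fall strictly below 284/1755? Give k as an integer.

obs 1: x=0 → posterior Dirichlet(11/3, 11/3, 11/4, 9/2, 8/3)
obs 2: x=4 → posterior Dirichlet(11/3, 11/3, 11/4, 9/2, 11/3)
obs 3: x=4 → posterior Dirichlet(11/3, 11/3, 11/4, 9/2, 14/3)
obs 4: x=2 → posterior Dirichlet(11/3, 11/3, 15/4, 9/2, 14/3)
obs 5: x=2 → posterior Dirichlet(11/3, 11/3, 19/4, 9/2, 14/3)
obs 6: x=0 → posterior Dirichlet(14/3, 11/3, 19/4, 9/2, 14/3)
obs 7: x=4 → posterior Dirichlet(14/3, 11/3, 19/4, 9/2, 17/3)
obs 8: x=4 → posterior Dirichlet(14/3, 11/3, 19/4, 9/2, 20/3)
obs 9: x=1 → posterior Dirichlet(14/3, 14/3, 19/4, 9/2, 20/3)
obs 10: x=1 → posterior Dirichlet(14/3, 17/3, 19/4, 9/2, 20/3)
obs 11: x=3 → posterior Dirichlet(14/3, 17/3, 19/4, 11/2, 20/3)
obs 12: x=3 → posterior Dirichlet(14/3, 17/3, 19/4, 13/2, 20/3)
obs 13: x=4 → posterior Dirichlet(14/3, 17/3, 19/4, 13/2, 23/3)

k = 13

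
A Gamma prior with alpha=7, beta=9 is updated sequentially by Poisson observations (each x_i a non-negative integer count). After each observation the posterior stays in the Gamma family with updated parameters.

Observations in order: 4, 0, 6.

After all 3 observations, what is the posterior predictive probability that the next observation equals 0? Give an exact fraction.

obs 1: x=4 → posterior Gamma(11, 10)
obs 2: x=0 → posterior Gamma(11, 11)
obs 3: x=6 → posterior Gamma(17, 12)

2218611106740436992/8650415919381337933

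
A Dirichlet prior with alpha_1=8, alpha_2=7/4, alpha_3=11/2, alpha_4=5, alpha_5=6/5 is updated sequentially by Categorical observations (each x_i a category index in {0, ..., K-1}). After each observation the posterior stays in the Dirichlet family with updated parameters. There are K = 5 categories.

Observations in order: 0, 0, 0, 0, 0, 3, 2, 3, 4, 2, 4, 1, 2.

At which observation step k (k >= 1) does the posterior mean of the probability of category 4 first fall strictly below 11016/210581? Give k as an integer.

k = 2

obs 1: x=0 → posterior Dirichlet(9, 7/4, 11/2, 5, 6/5)
obs 2: x=0 → posterior Dirichlet(10, 7/4, 11/2, 5, 6/5)
obs 3: x=0 → posterior Dirichlet(11, 7/4, 11/2, 5, 6/5)
obs 4: x=0 → posterior Dirichlet(12, 7/4, 11/2, 5, 6/5)
obs 5: x=0 → posterior Dirichlet(13, 7/4, 11/2, 5, 6/5)
obs 6: x=3 → posterior Dirichlet(13, 7/4, 11/2, 6, 6/5)
obs 7: x=2 → posterior Dirichlet(13, 7/4, 13/2, 6, 6/5)
obs 8: x=3 → posterior Dirichlet(13, 7/4, 13/2, 7, 6/5)
obs 9: x=4 → posterior Dirichlet(13, 7/4, 13/2, 7, 11/5)
obs 10: x=2 → posterior Dirichlet(13, 7/4, 15/2, 7, 11/5)
obs 11: x=4 → posterior Dirichlet(13, 7/4, 15/2, 7, 16/5)
obs 12: x=1 → posterior Dirichlet(13, 11/4, 15/2, 7, 16/5)
obs 13: x=2 → posterior Dirichlet(13, 11/4, 17/2, 7, 16/5)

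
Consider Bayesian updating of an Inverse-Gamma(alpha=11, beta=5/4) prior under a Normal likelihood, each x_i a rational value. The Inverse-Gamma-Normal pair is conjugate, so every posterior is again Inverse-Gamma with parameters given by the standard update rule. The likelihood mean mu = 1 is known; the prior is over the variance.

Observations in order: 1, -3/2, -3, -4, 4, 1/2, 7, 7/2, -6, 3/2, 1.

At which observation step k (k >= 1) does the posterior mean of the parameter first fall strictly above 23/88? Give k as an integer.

k = 2

obs 1: x=1 → posterior Inverse-Gamma(23/2, 5/4)
obs 2: x=-3/2 → posterior Inverse-Gamma(12, 35/8)
obs 3: x=-3 → posterior Inverse-Gamma(25/2, 99/8)
obs 4: x=-4 → posterior Inverse-Gamma(13, 199/8)
obs 5: x=4 → posterior Inverse-Gamma(27/2, 235/8)
obs 6: x=1/2 → posterior Inverse-Gamma(14, 59/2)
obs 7: x=7 → posterior Inverse-Gamma(29/2, 95/2)
obs 8: x=7/2 → posterior Inverse-Gamma(15, 405/8)
obs 9: x=-6 → posterior Inverse-Gamma(31/2, 601/8)
obs 10: x=3/2 → posterior Inverse-Gamma(16, 301/4)
obs 11: x=1 → posterior Inverse-Gamma(33/2, 301/4)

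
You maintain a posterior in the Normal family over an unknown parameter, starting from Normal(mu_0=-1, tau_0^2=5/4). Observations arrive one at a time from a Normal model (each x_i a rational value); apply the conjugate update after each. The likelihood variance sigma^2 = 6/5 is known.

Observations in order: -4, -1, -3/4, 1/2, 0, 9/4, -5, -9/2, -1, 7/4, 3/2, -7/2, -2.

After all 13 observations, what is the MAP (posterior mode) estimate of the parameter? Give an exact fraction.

obs 1: x=-4 → posterior Normal(-124/49, 30/49)
obs 2: x=-1 → posterior Normal(-149/74, 15/37)
obs 3: x=-3/4 → posterior Normal(-61/36, 10/33)
obs 4: x=1/2 → posterior Normal(-621/496, 15/62)
obs 5: x=0 → posterior Normal(-621/596, 30/149)
obs 6: x=9/4 → posterior Normal(-33/58, 5/29)
obs 7: x=-5 → posterior Normal(-224/199, 30/199)
obs 8: x=-9/2 → posterior Normal(-673/448, 15/112)
obs 9: x=-1 → posterior Normal(-241/166, 10/83)
obs 10: x=7/4 → posterior Normal(-1271/1096, 15/137)
obs 11: x=3/2 → posterior Normal(-1121/1196, 30/299)
obs 12: x=-7/2 → posterior Normal(-1471/1296, 5/54)
obs 13: x=-2 → posterior Normal(-1671/1396, 30/349)

-1671/1396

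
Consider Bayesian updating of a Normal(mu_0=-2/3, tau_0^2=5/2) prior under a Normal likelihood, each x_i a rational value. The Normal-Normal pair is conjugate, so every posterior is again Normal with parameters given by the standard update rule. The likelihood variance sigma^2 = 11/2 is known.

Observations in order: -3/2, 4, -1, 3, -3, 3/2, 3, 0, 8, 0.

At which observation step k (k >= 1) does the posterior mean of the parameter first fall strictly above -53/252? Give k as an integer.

obs 1: x=-3/2 → posterior Normal(-89/96, 55/32)
obs 2: x=4 → posterior Normal(31/126, 55/42)
obs 3: x=-1 → posterior Normal(1/156, 55/52)
obs 4: x=3 → posterior Normal(91/186, 55/62)
obs 5: x=-3 → posterior Normal(1/216, 55/72)
obs 6: x=3/2 → posterior Normal(23/123, 55/82)
obs 7: x=3 → posterior Normal(34/69, 55/92)
obs 8: x=0 → posterior Normal(4/9, 55/102)
obs 9: x=8 → posterior Normal(47/42, 55/112)
obs 10: x=0 → posterior Normal(188/183, 55/122)

k = 2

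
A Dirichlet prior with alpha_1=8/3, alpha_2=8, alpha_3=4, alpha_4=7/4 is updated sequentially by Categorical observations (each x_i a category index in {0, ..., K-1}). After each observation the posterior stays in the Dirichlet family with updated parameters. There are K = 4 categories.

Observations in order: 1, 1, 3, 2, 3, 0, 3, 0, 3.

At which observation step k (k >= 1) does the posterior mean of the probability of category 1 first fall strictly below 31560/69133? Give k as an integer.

obs 1: x=1 → posterior Dirichlet(8/3, 9, 4, 7/4)
obs 2: x=1 → posterior Dirichlet(8/3, 10, 4, 7/4)
obs 3: x=3 → posterior Dirichlet(8/3, 10, 4, 11/4)
obs 4: x=2 → posterior Dirichlet(8/3, 10, 5, 11/4)
obs 5: x=3 → posterior Dirichlet(8/3, 10, 5, 15/4)
obs 6: x=0 → posterior Dirichlet(11/3, 10, 5, 15/4)
obs 7: x=3 → posterior Dirichlet(11/3, 10, 5, 19/4)
obs 8: x=0 → posterior Dirichlet(14/3, 10, 5, 19/4)
obs 9: x=3 → posterior Dirichlet(14/3, 10, 5, 23/4)

k = 6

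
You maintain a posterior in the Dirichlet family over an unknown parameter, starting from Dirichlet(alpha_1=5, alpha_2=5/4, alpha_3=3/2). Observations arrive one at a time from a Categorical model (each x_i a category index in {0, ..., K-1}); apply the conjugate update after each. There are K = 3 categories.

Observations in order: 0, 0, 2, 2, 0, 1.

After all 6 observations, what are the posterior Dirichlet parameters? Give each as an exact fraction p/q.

alpha_1=8, alpha_2=9/4, alpha_3=7/2

obs 1: x=0 → posterior Dirichlet(6, 5/4, 3/2)
obs 2: x=0 → posterior Dirichlet(7, 5/4, 3/2)
obs 3: x=2 → posterior Dirichlet(7, 5/4, 5/2)
obs 4: x=2 → posterior Dirichlet(7, 5/4, 7/2)
obs 5: x=0 → posterior Dirichlet(8, 5/4, 7/2)
obs 6: x=1 → posterior Dirichlet(8, 9/4, 7/2)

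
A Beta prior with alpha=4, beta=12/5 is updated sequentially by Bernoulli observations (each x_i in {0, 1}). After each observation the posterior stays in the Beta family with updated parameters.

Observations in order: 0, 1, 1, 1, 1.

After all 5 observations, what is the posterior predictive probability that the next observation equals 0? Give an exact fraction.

17/57

obs 1: x=0 → posterior Beta(4, 17/5)
obs 2: x=1 → posterior Beta(5, 17/5)
obs 3: x=1 → posterior Beta(6, 17/5)
obs 4: x=1 → posterior Beta(7, 17/5)
obs 5: x=1 → posterior Beta(8, 17/5)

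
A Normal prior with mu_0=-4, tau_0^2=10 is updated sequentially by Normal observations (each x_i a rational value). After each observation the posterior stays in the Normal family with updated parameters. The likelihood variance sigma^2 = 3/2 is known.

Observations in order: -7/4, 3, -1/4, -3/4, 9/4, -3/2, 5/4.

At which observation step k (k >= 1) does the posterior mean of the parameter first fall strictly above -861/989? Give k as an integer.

obs 1: x=-7/4 → posterior Normal(-47/23, 30/23)
obs 2: x=3 → posterior Normal(13/43, 30/43)
obs 3: x=-1/4 → posterior Normal(8/63, 10/21)
obs 4: x=-3/4 → posterior Normal(-7/83, 30/83)
obs 5: x=9/4 → posterior Normal(38/103, 30/103)
obs 6: x=-3/2 → posterior Normal(8/123, 10/41)
obs 7: x=5/4 → posterior Normal(3/13, 30/143)

k = 2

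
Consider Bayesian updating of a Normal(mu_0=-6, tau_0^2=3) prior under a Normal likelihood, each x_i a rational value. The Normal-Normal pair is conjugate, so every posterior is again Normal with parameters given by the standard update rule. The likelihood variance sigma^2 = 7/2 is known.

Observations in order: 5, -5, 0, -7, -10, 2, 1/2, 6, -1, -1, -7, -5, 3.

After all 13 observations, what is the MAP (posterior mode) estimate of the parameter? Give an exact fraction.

obs 1: x=5 → posterior Normal(-12/13, 21/13)
obs 2: x=-5 → posterior Normal(-42/19, 21/19)
obs 3: x=0 → posterior Normal(-42/25, 21/25)
obs 4: x=-7 → posterior Normal(-84/31, 21/31)
obs 5: x=-10 → posterior Normal(-144/37, 21/37)
obs 6: x=2 → posterior Normal(-132/43, 21/43)
obs 7: x=1/2 → posterior Normal(-129/49, 3/7)
obs 8: x=6 → posterior Normal(-93/55, 21/55)
obs 9: x=-1 → posterior Normal(-99/61, 21/61)
obs 10: x=-1 → posterior Normal(-105/67, 21/67)
obs 11: x=-7 → posterior Normal(-147/73, 21/73)
obs 12: x=-5 → posterior Normal(-177/79, 21/79)
obs 13: x=3 → posterior Normal(-159/85, 21/85)

-159/85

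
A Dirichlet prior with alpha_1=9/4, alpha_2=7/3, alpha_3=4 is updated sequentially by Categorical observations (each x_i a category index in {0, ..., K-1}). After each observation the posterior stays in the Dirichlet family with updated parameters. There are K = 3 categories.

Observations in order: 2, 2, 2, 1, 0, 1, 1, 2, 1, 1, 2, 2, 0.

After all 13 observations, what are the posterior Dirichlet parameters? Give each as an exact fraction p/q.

obs 1: x=2 → posterior Dirichlet(9/4, 7/3, 5)
obs 2: x=2 → posterior Dirichlet(9/4, 7/3, 6)
obs 3: x=2 → posterior Dirichlet(9/4, 7/3, 7)
obs 4: x=1 → posterior Dirichlet(9/4, 10/3, 7)
obs 5: x=0 → posterior Dirichlet(13/4, 10/3, 7)
obs 6: x=1 → posterior Dirichlet(13/4, 13/3, 7)
obs 7: x=1 → posterior Dirichlet(13/4, 16/3, 7)
obs 8: x=2 → posterior Dirichlet(13/4, 16/3, 8)
obs 9: x=1 → posterior Dirichlet(13/4, 19/3, 8)
obs 10: x=1 → posterior Dirichlet(13/4, 22/3, 8)
obs 11: x=2 → posterior Dirichlet(13/4, 22/3, 9)
obs 12: x=2 → posterior Dirichlet(13/4, 22/3, 10)
obs 13: x=0 → posterior Dirichlet(17/4, 22/3, 10)

alpha_1=17/4, alpha_2=22/3, alpha_3=10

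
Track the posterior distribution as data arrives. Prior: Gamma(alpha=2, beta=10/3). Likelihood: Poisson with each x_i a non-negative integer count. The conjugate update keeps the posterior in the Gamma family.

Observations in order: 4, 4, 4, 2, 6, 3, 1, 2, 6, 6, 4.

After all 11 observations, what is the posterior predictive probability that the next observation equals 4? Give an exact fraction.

468466852252776600840501868625370048597286044040305046693779288760055976082155/2822591859673073229220759895582916606780511699347254501767604697401594092716032

obs 1: x=4 → posterior Gamma(6, 13/3)
obs 2: x=4 → posterior Gamma(10, 16/3)
obs 3: x=4 → posterior Gamma(14, 19/3)
obs 4: x=2 → posterior Gamma(16, 22/3)
obs 5: x=6 → posterior Gamma(22, 25/3)
obs 6: x=3 → posterior Gamma(25, 28/3)
obs 7: x=1 → posterior Gamma(26, 31/3)
obs 8: x=2 → posterior Gamma(28, 34/3)
obs 9: x=6 → posterior Gamma(34, 37/3)
obs 10: x=6 → posterior Gamma(40, 40/3)
obs 11: x=4 → posterior Gamma(44, 43/3)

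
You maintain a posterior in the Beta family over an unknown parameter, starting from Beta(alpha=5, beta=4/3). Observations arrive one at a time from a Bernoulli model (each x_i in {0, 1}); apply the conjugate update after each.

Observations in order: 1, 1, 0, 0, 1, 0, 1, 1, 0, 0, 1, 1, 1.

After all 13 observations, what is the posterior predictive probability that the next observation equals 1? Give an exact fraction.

39/58

obs 1: x=1 → posterior Beta(6, 4/3)
obs 2: x=1 → posterior Beta(7, 4/3)
obs 3: x=0 → posterior Beta(7, 7/3)
obs 4: x=0 → posterior Beta(7, 10/3)
obs 5: x=1 → posterior Beta(8, 10/3)
obs 6: x=0 → posterior Beta(8, 13/3)
obs 7: x=1 → posterior Beta(9, 13/3)
obs 8: x=1 → posterior Beta(10, 13/3)
obs 9: x=0 → posterior Beta(10, 16/3)
obs 10: x=0 → posterior Beta(10, 19/3)
obs 11: x=1 → posterior Beta(11, 19/3)
obs 12: x=1 → posterior Beta(12, 19/3)
obs 13: x=1 → posterior Beta(13, 19/3)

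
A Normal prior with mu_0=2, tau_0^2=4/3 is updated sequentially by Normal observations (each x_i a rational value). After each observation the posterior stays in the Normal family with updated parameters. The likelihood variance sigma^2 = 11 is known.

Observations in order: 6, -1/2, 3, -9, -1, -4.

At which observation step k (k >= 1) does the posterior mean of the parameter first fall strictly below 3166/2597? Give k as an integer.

k = 5

obs 1: x=6 → posterior Normal(90/37, 44/37)
obs 2: x=-1/2 → posterior Normal(88/41, 44/41)
obs 3: x=3 → posterior Normal(20/9, 44/45)
obs 4: x=-9 → posterior Normal(64/49, 44/49)
obs 5: x=-1 → posterior Normal(60/53, 44/53)
obs 6: x=-4 → posterior Normal(44/57, 44/57)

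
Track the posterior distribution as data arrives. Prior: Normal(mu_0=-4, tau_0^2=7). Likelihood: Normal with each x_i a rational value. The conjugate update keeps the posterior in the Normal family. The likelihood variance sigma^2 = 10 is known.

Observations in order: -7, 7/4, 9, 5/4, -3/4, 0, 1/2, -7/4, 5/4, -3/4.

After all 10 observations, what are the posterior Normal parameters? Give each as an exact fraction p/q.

mu_0=-31/160, tau_0^2=7/8

obs 1: x=-7 → posterior Normal(-89/17, 70/17)
obs 2: x=7/4 → posterior Normal(-307/96, 35/12)
obs 3: x=9 → posterior Normal(-55/124, 70/31)
obs 4: x=5/4 → posterior Normal(-5/38, 35/19)
obs 5: x=-3/4 → posterior Normal(-41/180, 14/9)
obs 6: x=0 → posterior Normal(-41/208, 35/26)
obs 7: x=1/2 → posterior Normal(-27/236, 70/59)
obs 8: x=-7/4 → posterior Normal(-19/66, 35/33)
obs 9: x=5/4 → posterior Normal(-41/292, 70/73)
obs 10: x=-3/4 → posterior Normal(-31/160, 7/8)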